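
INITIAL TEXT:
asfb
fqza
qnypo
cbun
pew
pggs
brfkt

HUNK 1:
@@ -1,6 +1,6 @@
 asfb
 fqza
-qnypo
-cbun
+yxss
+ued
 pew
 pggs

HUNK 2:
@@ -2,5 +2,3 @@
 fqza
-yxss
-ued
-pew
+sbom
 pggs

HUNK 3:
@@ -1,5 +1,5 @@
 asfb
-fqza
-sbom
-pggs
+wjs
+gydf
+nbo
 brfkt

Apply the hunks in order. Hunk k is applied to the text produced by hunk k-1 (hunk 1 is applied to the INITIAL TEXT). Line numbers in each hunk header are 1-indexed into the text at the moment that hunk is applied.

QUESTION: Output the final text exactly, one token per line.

Answer: asfb
wjs
gydf
nbo
brfkt

Derivation:
Hunk 1: at line 1 remove [qnypo,cbun] add [yxss,ued] -> 7 lines: asfb fqza yxss ued pew pggs brfkt
Hunk 2: at line 2 remove [yxss,ued,pew] add [sbom] -> 5 lines: asfb fqza sbom pggs brfkt
Hunk 3: at line 1 remove [fqza,sbom,pggs] add [wjs,gydf,nbo] -> 5 lines: asfb wjs gydf nbo brfkt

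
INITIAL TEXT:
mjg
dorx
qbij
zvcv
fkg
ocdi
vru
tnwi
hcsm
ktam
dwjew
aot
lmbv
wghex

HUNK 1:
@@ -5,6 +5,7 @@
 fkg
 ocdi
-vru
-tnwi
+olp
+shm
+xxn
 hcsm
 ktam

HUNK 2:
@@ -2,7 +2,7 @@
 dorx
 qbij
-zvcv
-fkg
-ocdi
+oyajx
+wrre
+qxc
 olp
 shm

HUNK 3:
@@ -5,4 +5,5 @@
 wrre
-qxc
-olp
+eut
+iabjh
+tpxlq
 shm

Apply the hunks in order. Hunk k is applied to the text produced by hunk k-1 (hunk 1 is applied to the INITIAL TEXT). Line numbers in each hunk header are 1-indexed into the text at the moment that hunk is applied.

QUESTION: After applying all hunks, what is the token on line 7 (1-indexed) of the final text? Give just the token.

Answer: iabjh

Derivation:
Hunk 1: at line 5 remove [vru,tnwi] add [olp,shm,xxn] -> 15 lines: mjg dorx qbij zvcv fkg ocdi olp shm xxn hcsm ktam dwjew aot lmbv wghex
Hunk 2: at line 2 remove [zvcv,fkg,ocdi] add [oyajx,wrre,qxc] -> 15 lines: mjg dorx qbij oyajx wrre qxc olp shm xxn hcsm ktam dwjew aot lmbv wghex
Hunk 3: at line 5 remove [qxc,olp] add [eut,iabjh,tpxlq] -> 16 lines: mjg dorx qbij oyajx wrre eut iabjh tpxlq shm xxn hcsm ktam dwjew aot lmbv wghex
Final line 7: iabjh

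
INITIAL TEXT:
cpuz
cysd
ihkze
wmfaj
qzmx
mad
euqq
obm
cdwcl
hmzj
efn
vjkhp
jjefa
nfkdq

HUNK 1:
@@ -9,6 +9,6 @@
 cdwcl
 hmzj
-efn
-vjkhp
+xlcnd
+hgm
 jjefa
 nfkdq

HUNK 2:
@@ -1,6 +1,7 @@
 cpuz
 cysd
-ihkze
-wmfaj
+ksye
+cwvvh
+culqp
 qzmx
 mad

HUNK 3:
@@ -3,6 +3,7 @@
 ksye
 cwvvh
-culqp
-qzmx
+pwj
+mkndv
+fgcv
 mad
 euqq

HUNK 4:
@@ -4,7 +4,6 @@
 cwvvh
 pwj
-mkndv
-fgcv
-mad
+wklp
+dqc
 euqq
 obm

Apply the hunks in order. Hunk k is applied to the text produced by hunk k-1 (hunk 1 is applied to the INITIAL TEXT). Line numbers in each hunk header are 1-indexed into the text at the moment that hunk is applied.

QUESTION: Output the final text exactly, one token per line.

Hunk 1: at line 9 remove [efn,vjkhp] add [xlcnd,hgm] -> 14 lines: cpuz cysd ihkze wmfaj qzmx mad euqq obm cdwcl hmzj xlcnd hgm jjefa nfkdq
Hunk 2: at line 1 remove [ihkze,wmfaj] add [ksye,cwvvh,culqp] -> 15 lines: cpuz cysd ksye cwvvh culqp qzmx mad euqq obm cdwcl hmzj xlcnd hgm jjefa nfkdq
Hunk 3: at line 3 remove [culqp,qzmx] add [pwj,mkndv,fgcv] -> 16 lines: cpuz cysd ksye cwvvh pwj mkndv fgcv mad euqq obm cdwcl hmzj xlcnd hgm jjefa nfkdq
Hunk 4: at line 4 remove [mkndv,fgcv,mad] add [wklp,dqc] -> 15 lines: cpuz cysd ksye cwvvh pwj wklp dqc euqq obm cdwcl hmzj xlcnd hgm jjefa nfkdq

Answer: cpuz
cysd
ksye
cwvvh
pwj
wklp
dqc
euqq
obm
cdwcl
hmzj
xlcnd
hgm
jjefa
nfkdq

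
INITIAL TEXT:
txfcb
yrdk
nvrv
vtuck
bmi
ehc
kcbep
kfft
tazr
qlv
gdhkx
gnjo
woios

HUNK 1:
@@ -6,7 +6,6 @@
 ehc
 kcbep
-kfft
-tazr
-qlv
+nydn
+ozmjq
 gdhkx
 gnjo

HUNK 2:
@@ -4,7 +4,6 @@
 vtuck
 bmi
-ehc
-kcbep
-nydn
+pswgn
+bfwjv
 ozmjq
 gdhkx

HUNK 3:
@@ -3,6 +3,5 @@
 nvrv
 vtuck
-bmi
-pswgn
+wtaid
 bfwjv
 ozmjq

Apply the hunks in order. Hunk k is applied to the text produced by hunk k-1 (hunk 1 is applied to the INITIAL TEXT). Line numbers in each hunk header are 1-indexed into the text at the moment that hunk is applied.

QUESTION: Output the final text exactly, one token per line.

Answer: txfcb
yrdk
nvrv
vtuck
wtaid
bfwjv
ozmjq
gdhkx
gnjo
woios

Derivation:
Hunk 1: at line 6 remove [kfft,tazr,qlv] add [nydn,ozmjq] -> 12 lines: txfcb yrdk nvrv vtuck bmi ehc kcbep nydn ozmjq gdhkx gnjo woios
Hunk 2: at line 4 remove [ehc,kcbep,nydn] add [pswgn,bfwjv] -> 11 lines: txfcb yrdk nvrv vtuck bmi pswgn bfwjv ozmjq gdhkx gnjo woios
Hunk 3: at line 3 remove [bmi,pswgn] add [wtaid] -> 10 lines: txfcb yrdk nvrv vtuck wtaid bfwjv ozmjq gdhkx gnjo woios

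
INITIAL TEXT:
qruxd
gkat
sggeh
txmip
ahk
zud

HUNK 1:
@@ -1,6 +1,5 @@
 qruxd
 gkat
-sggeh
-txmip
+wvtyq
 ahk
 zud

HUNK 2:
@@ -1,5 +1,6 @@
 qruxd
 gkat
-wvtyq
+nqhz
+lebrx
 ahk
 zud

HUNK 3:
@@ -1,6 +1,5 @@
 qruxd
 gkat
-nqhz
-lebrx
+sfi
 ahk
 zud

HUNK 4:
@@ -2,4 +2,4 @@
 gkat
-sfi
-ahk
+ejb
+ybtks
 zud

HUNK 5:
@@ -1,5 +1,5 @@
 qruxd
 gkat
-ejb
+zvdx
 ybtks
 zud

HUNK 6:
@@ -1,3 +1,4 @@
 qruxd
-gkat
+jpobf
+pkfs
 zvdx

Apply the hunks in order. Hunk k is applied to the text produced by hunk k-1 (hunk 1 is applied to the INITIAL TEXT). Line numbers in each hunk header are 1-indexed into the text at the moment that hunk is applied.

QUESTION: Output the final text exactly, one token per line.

Hunk 1: at line 1 remove [sggeh,txmip] add [wvtyq] -> 5 lines: qruxd gkat wvtyq ahk zud
Hunk 2: at line 1 remove [wvtyq] add [nqhz,lebrx] -> 6 lines: qruxd gkat nqhz lebrx ahk zud
Hunk 3: at line 1 remove [nqhz,lebrx] add [sfi] -> 5 lines: qruxd gkat sfi ahk zud
Hunk 4: at line 2 remove [sfi,ahk] add [ejb,ybtks] -> 5 lines: qruxd gkat ejb ybtks zud
Hunk 5: at line 1 remove [ejb] add [zvdx] -> 5 lines: qruxd gkat zvdx ybtks zud
Hunk 6: at line 1 remove [gkat] add [jpobf,pkfs] -> 6 lines: qruxd jpobf pkfs zvdx ybtks zud

Answer: qruxd
jpobf
pkfs
zvdx
ybtks
zud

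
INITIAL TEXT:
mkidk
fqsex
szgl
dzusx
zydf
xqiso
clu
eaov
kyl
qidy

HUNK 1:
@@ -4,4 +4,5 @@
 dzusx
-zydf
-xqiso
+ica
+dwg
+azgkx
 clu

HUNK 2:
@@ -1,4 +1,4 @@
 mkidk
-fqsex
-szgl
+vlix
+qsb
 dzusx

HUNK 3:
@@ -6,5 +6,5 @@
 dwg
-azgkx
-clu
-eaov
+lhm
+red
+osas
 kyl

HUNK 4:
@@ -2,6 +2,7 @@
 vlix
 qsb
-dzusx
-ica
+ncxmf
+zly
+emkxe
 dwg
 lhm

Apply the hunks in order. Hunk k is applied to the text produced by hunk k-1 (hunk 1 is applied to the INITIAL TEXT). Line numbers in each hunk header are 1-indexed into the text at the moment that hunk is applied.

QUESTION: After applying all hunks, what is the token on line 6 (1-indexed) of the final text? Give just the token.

Answer: emkxe

Derivation:
Hunk 1: at line 4 remove [zydf,xqiso] add [ica,dwg,azgkx] -> 11 lines: mkidk fqsex szgl dzusx ica dwg azgkx clu eaov kyl qidy
Hunk 2: at line 1 remove [fqsex,szgl] add [vlix,qsb] -> 11 lines: mkidk vlix qsb dzusx ica dwg azgkx clu eaov kyl qidy
Hunk 3: at line 6 remove [azgkx,clu,eaov] add [lhm,red,osas] -> 11 lines: mkidk vlix qsb dzusx ica dwg lhm red osas kyl qidy
Hunk 4: at line 2 remove [dzusx,ica] add [ncxmf,zly,emkxe] -> 12 lines: mkidk vlix qsb ncxmf zly emkxe dwg lhm red osas kyl qidy
Final line 6: emkxe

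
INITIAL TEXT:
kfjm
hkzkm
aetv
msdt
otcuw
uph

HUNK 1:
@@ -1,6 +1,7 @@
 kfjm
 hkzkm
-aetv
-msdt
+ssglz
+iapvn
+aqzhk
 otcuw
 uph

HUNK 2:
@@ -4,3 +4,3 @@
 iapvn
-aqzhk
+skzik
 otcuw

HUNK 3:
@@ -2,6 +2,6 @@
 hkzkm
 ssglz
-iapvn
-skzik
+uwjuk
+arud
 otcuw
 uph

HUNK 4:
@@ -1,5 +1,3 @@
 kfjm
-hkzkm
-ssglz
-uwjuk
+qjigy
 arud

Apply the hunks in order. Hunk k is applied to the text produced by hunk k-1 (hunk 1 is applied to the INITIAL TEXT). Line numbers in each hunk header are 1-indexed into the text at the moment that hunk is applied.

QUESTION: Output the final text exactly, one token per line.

Answer: kfjm
qjigy
arud
otcuw
uph

Derivation:
Hunk 1: at line 1 remove [aetv,msdt] add [ssglz,iapvn,aqzhk] -> 7 lines: kfjm hkzkm ssglz iapvn aqzhk otcuw uph
Hunk 2: at line 4 remove [aqzhk] add [skzik] -> 7 lines: kfjm hkzkm ssglz iapvn skzik otcuw uph
Hunk 3: at line 2 remove [iapvn,skzik] add [uwjuk,arud] -> 7 lines: kfjm hkzkm ssglz uwjuk arud otcuw uph
Hunk 4: at line 1 remove [hkzkm,ssglz,uwjuk] add [qjigy] -> 5 lines: kfjm qjigy arud otcuw uph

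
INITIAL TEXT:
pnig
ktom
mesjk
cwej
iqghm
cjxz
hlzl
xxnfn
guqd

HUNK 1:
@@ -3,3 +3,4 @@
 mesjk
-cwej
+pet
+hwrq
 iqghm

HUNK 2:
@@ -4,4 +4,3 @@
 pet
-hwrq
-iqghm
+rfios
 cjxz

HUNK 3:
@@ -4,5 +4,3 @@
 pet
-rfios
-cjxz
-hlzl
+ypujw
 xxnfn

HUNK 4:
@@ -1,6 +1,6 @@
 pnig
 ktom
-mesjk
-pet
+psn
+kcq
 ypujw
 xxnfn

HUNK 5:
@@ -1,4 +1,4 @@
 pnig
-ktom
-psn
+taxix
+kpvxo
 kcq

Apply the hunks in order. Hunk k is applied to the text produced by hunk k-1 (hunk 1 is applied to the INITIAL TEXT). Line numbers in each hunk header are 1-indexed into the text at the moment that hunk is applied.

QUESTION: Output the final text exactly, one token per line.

Hunk 1: at line 3 remove [cwej] add [pet,hwrq] -> 10 lines: pnig ktom mesjk pet hwrq iqghm cjxz hlzl xxnfn guqd
Hunk 2: at line 4 remove [hwrq,iqghm] add [rfios] -> 9 lines: pnig ktom mesjk pet rfios cjxz hlzl xxnfn guqd
Hunk 3: at line 4 remove [rfios,cjxz,hlzl] add [ypujw] -> 7 lines: pnig ktom mesjk pet ypujw xxnfn guqd
Hunk 4: at line 1 remove [mesjk,pet] add [psn,kcq] -> 7 lines: pnig ktom psn kcq ypujw xxnfn guqd
Hunk 5: at line 1 remove [ktom,psn] add [taxix,kpvxo] -> 7 lines: pnig taxix kpvxo kcq ypujw xxnfn guqd

Answer: pnig
taxix
kpvxo
kcq
ypujw
xxnfn
guqd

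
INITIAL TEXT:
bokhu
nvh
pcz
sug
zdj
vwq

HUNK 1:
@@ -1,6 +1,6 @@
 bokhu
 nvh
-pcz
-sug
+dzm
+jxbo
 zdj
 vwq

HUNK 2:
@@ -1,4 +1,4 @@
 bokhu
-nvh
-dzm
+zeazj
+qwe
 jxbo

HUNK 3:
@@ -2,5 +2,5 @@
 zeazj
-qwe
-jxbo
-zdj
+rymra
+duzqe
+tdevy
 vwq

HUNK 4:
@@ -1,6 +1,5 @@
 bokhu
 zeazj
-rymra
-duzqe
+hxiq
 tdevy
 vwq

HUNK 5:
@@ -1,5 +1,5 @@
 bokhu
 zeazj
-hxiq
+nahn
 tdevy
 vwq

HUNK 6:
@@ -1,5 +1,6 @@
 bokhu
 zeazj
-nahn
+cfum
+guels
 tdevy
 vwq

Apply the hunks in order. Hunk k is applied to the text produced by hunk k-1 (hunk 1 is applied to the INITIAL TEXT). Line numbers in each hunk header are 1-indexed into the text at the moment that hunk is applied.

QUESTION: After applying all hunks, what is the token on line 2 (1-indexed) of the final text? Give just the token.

Hunk 1: at line 1 remove [pcz,sug] add [dzm,jxbo] -> 6 lines: bokhu nvh dzm jxbo zdj vwq
Hunk 2: at line 1 remove [nvh,dzm] add [zeazj,qwe] -> 6 lines: bokhu zeazj qwe jxbo zdj vwq
Hunk 3: at line 2 remove [qwe,jxbo,zdj] add [rymra,duzqe,tdevy] -> 6 lines: bokhu zeazj rymra duzqe tdevy vwq
Hunk 4: at line 1 remove [rymra,duzqe] add [hxiq] -> 5 lines: bokhu zeazj hxiq tdevy vwq
Hunk 5: at line 1 remove [hxiq] add [nahn] -> 5 lines: bokhu zeazj nahn tdevy vwq
Hunk 6: at line 1 remove [nahn] add [cfum,guels] -> 6 lines: bokhu zeazj cfum guels tdevy vwq
Final line 2: zeazj

Answer: zeazj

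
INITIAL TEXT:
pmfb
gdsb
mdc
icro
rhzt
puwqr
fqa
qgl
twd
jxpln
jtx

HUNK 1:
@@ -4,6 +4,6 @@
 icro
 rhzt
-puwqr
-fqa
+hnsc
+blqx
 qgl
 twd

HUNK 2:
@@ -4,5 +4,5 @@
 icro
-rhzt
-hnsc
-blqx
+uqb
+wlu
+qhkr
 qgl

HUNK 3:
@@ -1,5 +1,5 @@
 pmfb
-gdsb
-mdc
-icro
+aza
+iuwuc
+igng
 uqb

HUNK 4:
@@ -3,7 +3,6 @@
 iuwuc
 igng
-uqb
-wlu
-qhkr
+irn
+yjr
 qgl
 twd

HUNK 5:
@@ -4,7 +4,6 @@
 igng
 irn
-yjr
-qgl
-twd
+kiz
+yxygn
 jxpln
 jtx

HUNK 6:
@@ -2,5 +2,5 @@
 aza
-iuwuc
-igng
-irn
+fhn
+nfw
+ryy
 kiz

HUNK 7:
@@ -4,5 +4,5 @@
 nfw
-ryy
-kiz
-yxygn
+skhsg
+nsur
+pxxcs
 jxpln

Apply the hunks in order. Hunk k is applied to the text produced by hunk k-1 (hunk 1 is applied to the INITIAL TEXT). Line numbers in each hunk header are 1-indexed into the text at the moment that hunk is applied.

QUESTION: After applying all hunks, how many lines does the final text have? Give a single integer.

Answer: 9

Derivation:
Hunk 1: at line 4 remove [puwqr,fqa] add [hnsc,blqx] -> 11 lines: pmfb gdsb mdc icro rhzt hnsc blqx qgl twd jxpln jtx
Hunk 2: at line 4 remove [rhzt,hnsc,blqx] add [uqb,wlu,qhkr] -> 11 lines: pmfb gdsb mdc icro uqb wlu qhkr qgl twd jxpln jtx
Hunk 3: at line 1 remove [gdsb,mdc,icro] add [aza,iuwuc,igng] -> 11 lines: pmfb aza iuwuc igng uqb wlu qhkr qgl twd jxpln jtx
Hunk 4: at line 3 remove [uqb,wlu,qhkr] add [irn,yjr] -> 10 lines: pmfb aza iuwuc igng irn yjr qgl twd jxpln jtx
Hunk 5: at line 4 remove [yjr,qgl,twd] add [kiz,yxygn] -> 9 lines: pmfb aza iuwuc igng irn kiz yxygn jxpln jtx
Hunk 6: at line 2 remove [iuwuc,igng,irn] add [fhn,nfw,ryy] -> 9 lines: pmfb aza fhn nfw ryy kiz yxygn jxpln jtx
Hunk 7: at line 4 remove [ryy,kiz,yxygn] add [skhsg,nsur,pxxcs] -> 9 lines: pmfb aza fhn nfw skhsg nsur pxxcs jxpln jtx
Final line count: 9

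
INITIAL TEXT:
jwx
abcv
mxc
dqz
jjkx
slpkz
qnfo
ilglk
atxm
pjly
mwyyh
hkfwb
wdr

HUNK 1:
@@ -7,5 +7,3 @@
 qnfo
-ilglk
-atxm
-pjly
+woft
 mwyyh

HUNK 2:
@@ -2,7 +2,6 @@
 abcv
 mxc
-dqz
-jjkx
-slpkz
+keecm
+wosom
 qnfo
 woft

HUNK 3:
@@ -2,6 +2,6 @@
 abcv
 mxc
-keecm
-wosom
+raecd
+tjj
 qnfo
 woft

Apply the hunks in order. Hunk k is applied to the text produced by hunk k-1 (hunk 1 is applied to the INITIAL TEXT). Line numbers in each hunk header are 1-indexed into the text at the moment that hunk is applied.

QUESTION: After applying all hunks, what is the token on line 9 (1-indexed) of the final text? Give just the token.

Hunk 1: at line 7 remove [ilglk,atxm,pjly] add [woft] -> 11 lines: jwx abcv mxc dqz jjkx slpkz qnfo woft mwyyh hkfwb wdr
Hunk 2: at line 2 remove [dqz,jjkx,slpkz] add [keecm,wosom] -> 10 lines: jwx abcv mxc keecm wosom qnfo woft mwyyh hkfwb wdr
Hunk 3: at line 2 remove [keecm,wosom] add [raecd,tjj] -> 10 lines: jwx abcv mxc raecd tjj qnfo woft mwyyh hkfwb wdr
Final line 9: hkfwb

Answer: hkfwb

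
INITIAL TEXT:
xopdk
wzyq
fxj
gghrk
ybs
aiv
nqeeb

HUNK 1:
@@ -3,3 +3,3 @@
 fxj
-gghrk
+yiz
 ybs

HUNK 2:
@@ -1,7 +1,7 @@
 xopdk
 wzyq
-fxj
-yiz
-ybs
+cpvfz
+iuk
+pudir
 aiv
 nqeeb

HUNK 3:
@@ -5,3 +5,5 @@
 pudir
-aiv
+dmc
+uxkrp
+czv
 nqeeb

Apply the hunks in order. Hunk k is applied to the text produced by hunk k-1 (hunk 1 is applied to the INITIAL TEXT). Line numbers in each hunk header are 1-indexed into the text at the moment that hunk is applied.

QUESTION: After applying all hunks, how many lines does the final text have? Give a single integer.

Hunk 1: at line 3 remove [gghrk] add [yiz] -> 7 lines: xopdk wzyq fxj yiz ybs aiv nqeeb
Hunk 2: at line 1 remove [fxj,yiz,ybs] add [cpvfz,iuk,pudir] -> 7 lines: xopdk wzyq cpvfz iuk pudir aiv nqeeb
Hunk 3: at line 5 remove [aiv] add [dmc,uxkrp,czv] -> 9 lines: xopdk wzyq cpvfz iuk pudir dmc uxkrp czv nqeeb
Final line count: 9

Answer: 9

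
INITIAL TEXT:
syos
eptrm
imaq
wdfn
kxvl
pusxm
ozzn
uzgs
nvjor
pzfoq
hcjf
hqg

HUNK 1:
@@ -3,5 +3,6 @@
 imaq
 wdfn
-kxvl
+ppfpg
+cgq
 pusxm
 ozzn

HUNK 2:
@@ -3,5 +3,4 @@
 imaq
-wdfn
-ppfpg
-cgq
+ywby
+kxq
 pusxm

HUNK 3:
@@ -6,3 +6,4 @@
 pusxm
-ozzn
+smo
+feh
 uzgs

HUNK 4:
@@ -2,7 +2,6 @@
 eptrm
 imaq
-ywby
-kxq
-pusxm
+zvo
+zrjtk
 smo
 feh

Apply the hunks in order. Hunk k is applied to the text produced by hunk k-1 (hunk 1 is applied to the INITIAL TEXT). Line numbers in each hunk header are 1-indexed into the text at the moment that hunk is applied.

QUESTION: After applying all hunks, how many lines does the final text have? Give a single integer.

Hunk 1: at line 3 remove [kxvl] add [ppfpg,cgq] -> 13 lines: syos eptrm imaq wdfn ppfpg cgq pusxm ozzn uzgs nvjor pzfoq hcjf hqg
Hunk 2: at line 3 remove [wdfn,ppfpg,cgq] add [ywby,kxq] -> 12 lines: syos eptrm imaq ywby kxq pusxm ozzn uzgs nvjor pzfoq hcjf hqg
Hunk 3: at line 6 remove [ozzn] add [smo,feh] -> 13 lines: syos eptrm imaq ywby kxq pusxm smo feh uzgs nvjor pzfoq hcjf hqg
Hunk 4: at line 2 remove [ywby,kxq,pusxm] add [zvo,zrjtk] -> 12 lines: syos eptrm imaq zvo zrjtk smo feh uzgs nvjor pzfoq hcjf hqg
Final line count: 12

Answer: 12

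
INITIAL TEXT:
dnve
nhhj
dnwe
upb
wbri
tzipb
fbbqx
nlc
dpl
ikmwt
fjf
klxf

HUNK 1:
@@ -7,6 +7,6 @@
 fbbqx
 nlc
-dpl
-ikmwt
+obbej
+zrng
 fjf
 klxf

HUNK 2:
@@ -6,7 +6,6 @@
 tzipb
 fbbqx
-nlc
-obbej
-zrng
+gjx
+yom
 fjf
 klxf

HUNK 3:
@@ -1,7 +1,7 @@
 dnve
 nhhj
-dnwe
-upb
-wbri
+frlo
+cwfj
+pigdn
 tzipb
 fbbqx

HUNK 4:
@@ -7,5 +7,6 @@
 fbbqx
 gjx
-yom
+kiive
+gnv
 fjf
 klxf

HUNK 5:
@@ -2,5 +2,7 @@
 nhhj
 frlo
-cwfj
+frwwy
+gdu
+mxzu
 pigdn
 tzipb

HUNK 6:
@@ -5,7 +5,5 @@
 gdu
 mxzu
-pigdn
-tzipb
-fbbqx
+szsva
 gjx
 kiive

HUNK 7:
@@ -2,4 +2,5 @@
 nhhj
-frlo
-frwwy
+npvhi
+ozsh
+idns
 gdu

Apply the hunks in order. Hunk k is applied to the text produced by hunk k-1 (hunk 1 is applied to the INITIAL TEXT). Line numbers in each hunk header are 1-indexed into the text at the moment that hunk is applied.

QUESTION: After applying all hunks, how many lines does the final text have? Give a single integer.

Answer: 13

Derivation:
Hunk 1: at line 7 remove [dpl,ikmwt] add [obbej,zrng] -> 12 lines: dnve nhhj dnwe upb wbri tzipb fbbqx nlc obbej zrng fjf klxf
Hunk 2: at line 6 remove [nlc,obbej,zrng] add [gjx,yom] -> 11 lines: dnve nhhj dnwe upb wbri tzipb fbbqx gjx yom fjf klxf
Hunk 3: at line 1 remove [dnwe,upb,wbri] add [frlo,cwfj,pigdn] -> 11 lines: dnve nhhj frlo cwfj pigdn tzipb fbbqx gjx yom fjf klxf
Hunk 4: at line 7 remove [yom] add [kiive,gnv] -> 12 lines: dnve nhhj frlo cwfj pigdn tzipb fbbqx gjx kiive gnv fjf klxf
Hunk 5: at line 2 remove [cwfj] add [frwwy,gdu,mxzu] -> 14 lines: dnve nhhj frlo frwwy gdu mxzu pigdn tzipb fbbqx gjx kiive gnv fjf klxf
Hunk 6: at line 5 remove [pigdn,tzipb,fbbqx] add [szsva] -> 12 lines: dnve nhhj frlo frwwy gdu mxzu szsva gjx kiive gnv fjf klxf
Hunk 7: at line 2 remove [frlo,frwwy] add [npvhi,ozsh,idns] -> 13 lines: dnve nhhj npvhi ozsh idns gdu mxzu szsva gjx kiive gnv fjf klxf
Final line count: 13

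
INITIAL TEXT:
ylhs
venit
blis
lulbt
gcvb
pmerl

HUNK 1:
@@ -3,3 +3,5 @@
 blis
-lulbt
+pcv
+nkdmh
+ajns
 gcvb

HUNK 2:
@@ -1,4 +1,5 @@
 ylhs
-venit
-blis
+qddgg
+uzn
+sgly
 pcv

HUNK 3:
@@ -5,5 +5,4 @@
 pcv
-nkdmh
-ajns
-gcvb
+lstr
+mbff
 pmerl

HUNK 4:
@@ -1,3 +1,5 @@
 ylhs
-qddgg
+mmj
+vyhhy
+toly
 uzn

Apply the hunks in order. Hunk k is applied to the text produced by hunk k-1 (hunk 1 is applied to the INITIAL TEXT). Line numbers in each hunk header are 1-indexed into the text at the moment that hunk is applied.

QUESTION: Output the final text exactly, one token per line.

Hunk 1: at line 3 remove [lulbt] add [pcv,nkdmh,ajns] -> 8 lines: ylhs venit blis pcv nkdmh ajns gcvb pmerl
Hunk 2: at line 1 remove [venit,blis] add [qddgg,uzn,sgly] -> 9 lines: ylhs qddgg uzn sgly pcv nkdmh ajns gcvb pmerl
Hunk 3: at line 5 remove [nkdmh,ajns,gcvb] add [lstr,mbff] -> 8 lines: ylhs qddgg uzn sgly pcv lstr mbff pmerl
Hunk 4: at line 1 remove [qddgg] add [mmj,vyhhy,toly] -> 10 lines: ylhs mmj vyhhy toly uzn sgly pcv lstr mbff pmerl

Answer: ylhs
mmj
vyhhy
toly
uzn
sgly
pcv
lstr
mbff
pmerl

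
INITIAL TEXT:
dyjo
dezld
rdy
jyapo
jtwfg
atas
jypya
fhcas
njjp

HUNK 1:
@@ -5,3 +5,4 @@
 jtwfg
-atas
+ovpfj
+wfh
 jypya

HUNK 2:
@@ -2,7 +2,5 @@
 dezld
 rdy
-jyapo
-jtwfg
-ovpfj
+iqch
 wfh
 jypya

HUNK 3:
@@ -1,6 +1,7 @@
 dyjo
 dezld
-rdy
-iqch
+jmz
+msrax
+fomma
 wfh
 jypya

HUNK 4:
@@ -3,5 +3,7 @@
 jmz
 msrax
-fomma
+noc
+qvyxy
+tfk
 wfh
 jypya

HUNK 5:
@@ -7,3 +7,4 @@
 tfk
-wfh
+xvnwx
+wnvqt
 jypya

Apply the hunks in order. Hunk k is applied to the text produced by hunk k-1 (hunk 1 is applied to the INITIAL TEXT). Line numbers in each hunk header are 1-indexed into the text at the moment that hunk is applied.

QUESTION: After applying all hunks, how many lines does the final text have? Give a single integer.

Hunk 1: at line 5 remove [atas] add [ovpfj,wfh] -> 10 lines: dyjo dezld rdy jyapo jtwfg ovpfj wfh jypya fhcas njjp
Hunk 2: at line 2 remove [jyapo,jtwfg,ovpfj] add [iqch] -> 8 lines: dyjo dezld rdy iqch wfh jypya fhcas njjp
Hunk 3: at line 1 remove [rdy,iqch] add [jmz,msrax,fomma] -> 9 lines: dyjo dezld jmz msrax fomma wfh jypya fhcas njjp
Hunk 4: at line 3 remove [fomma] add [noc,qvyxy,tfk] -> 11 lines: dyjo dezld jmz msrax noc qvyxy tfk wfh jypya fhcas njjp
Hunk 5: at line 7 remove [wfh] add [xvnwx,wnvqt] -> 12 lines: dyjo dezld jmz msrax noc qvyxy tfk xvnwx wnvqt jypya fhcas njjp
Final line count: 12

Answer: 12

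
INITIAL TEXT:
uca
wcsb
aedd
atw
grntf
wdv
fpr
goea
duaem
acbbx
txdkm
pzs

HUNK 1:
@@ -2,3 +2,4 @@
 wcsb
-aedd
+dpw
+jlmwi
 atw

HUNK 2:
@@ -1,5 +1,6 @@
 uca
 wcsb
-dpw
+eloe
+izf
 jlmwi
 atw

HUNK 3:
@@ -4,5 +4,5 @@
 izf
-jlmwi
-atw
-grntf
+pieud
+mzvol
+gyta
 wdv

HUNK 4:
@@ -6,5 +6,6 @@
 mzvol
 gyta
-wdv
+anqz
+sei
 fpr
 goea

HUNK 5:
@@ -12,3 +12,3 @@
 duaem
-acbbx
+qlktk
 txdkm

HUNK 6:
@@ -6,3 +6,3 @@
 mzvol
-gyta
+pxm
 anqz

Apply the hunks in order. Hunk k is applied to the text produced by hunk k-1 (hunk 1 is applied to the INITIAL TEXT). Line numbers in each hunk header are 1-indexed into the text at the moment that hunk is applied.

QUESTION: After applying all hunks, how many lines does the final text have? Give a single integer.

Hunk 1: at line 2 remove [aedd] add [dpw,jlmwi] -> 13 lines: uca wcsb dpw jlmwi atw grntf wdv fpr goea duaem acbbx txdkm pzs
Hunk 2: at line 1 remove [dpw] add [eloe,izf] -> 14 lines: uca wcsb eloe izf jlmwi atw grntf wdv fpr goea duaem acbbx txdkm pzs
Hunk 3: at line 4 remove [jlmwi,atw,grntf] add [pieud,mzvol,gyta] -> 14 lines: uca wcsb eloe izf pieud mzvol gyta wdv fpr goea duaem acbbx txdkm pzs
Hunk 4: at line 6 remove [wdv] add [anqz,sei] -> 15 lines: uca wcsb eloe izf pieud mzvol gyta anqz sei fpr goea duaem acbbx txdkm pzs
Hunk 5: at line 12 remove [acbbx] add [qlktk] -> 15 lines: uca wcsb eloe izf pieud mzvol gyta anqz sei fpr goea duaem qlktk txdkm pzs
Hunk 6: at line 6 remove [gyta] add [pxm] -> 15 lines: uca wcsb eloe izf pieud mzvol pxm anqz sei fpr goea duaem qlktk txdkm pzs
Final line count: 15

Answer: 15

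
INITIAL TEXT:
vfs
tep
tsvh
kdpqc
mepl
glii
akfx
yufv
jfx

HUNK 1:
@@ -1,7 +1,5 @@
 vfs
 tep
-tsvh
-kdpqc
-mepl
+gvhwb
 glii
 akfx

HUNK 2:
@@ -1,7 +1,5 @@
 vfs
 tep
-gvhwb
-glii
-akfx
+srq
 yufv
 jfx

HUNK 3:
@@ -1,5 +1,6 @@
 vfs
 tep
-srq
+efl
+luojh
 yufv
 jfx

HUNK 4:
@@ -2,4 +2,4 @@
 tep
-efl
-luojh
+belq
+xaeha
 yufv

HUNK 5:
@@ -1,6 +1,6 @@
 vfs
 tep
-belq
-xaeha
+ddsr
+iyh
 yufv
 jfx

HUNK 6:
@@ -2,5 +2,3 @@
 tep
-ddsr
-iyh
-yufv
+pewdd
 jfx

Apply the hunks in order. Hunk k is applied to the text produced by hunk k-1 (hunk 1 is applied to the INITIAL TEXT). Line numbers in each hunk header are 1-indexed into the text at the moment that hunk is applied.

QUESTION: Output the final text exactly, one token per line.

Answer: vfs
tep
pewdd
jfx

Derivation:
Hunk 1: at line 1 remove [tsvh,kdpqc,mepl] add [gvhwb] -> 7 lines: vfs tep gvhwb glii akfx yufv jfx
Hunk 2: at line 1 remove [gvhwb,glii,akfx] add [srq] -> 5 lines: vfs tep srq yufv jfx
Hunk 3: at line 1 remove [srq] add [efl,luojh] -> 6 lines: vfs tep efl luojh yufv jfx
Hunk 4: at line 2 remove [efl,luojh] add [belq,xaeha] -> 6 lines: vfs tep belq xaeha yufv jfx
Hunk 5: at line 1 remove [belq,xaeha] add [ddsr,iyh] -> 6 lines: vfs tep ddsr iyh yufv jfx
Hunk 6: at line 2 remove [ddsr,iyh,yufv] add [pewdd] -> 4 lines: vfs tep pewdd jfx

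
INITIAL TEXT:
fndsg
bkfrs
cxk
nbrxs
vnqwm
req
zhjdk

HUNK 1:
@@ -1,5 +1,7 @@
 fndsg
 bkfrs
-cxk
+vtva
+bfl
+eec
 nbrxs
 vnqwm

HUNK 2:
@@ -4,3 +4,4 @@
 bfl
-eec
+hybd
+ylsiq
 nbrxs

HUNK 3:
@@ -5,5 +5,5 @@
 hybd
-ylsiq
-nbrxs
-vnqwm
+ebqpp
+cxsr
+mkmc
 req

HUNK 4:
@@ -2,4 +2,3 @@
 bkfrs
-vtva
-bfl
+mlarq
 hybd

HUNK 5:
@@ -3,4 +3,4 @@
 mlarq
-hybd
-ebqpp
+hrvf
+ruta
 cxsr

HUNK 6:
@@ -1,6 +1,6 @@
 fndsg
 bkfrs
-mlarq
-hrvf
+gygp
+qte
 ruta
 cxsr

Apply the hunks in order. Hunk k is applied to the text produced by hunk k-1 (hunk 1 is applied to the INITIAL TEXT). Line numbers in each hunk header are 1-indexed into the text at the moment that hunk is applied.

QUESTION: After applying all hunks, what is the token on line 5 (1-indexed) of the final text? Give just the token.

Hunk 1: at line 1 remove [cxk] add [vtva,bfl,eec] -> 9 lines: fndsg bkfrs vtva bfl eec nbrxs vnqwm req zhjdk
Hunk 2: at line 4 remove [eec] add [hybd,ylsiq] -> 10 lines: fndsg bkfrs vtva bfl hybd ylsiq nbrxs vnqwm req zhjdk
Hunk 3: at line 5 remove [ylsiq,nbrxs,vnqwm] add [ebqpp,cxsr,mkmc] -> 10 lines: fndsg bkfrs vtva bfl hybd ebqpp cxsr mkmc req zhjdk
Hunk 4: at line 2 remove [vtva,bfl] add [mlarq] -> 9 lines: fndsg bkfrs mlarq hybd ebqpp cxsr mkmc req zhjdk
Hunk 5: at line 3 remove [hybd,ebqpp] add [hrvf,ruta] -> 9 lines: fndsg bkfrs mlarq hrvf ruta cxsr mkmc req zhjdk
Hunk 6: at line 1 remove [mlarq,hrvf] add [gygp,qte] -> 9 lines: fndsg bkfrs gygp qte ruta cxsr mkmc req zhjdk
Final line 5: ruta

Answer: ruta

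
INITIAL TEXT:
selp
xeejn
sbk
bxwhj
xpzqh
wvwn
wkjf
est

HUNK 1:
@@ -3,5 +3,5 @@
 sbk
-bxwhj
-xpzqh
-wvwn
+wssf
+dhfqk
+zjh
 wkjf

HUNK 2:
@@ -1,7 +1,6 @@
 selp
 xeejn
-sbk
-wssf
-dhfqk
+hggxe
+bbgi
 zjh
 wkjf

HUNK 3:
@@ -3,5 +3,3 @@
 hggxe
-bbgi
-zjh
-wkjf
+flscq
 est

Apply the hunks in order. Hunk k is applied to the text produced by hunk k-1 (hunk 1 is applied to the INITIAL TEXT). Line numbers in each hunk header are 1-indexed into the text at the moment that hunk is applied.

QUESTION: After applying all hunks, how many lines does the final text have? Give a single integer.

Hunk 1: at line 3 remove [bxwhj,xpzqh,wvwn] add [wssf,dhfqk,zjh] -> 8 lines: selp xeejn sbk wssf dhfqk zjh wkjf est
Hunk 2: at line 1 remove [sbk,wssf,dhfqk] add [hggxe,bbgi] -> 7 lines: selp xeejn hggxe bbgi zjh wkjf est
Hunk 3: at line 3 remove [bbgi,zjh,wkjf] add [flscq] -> 5 lines: selp xeejn hggxe flscq est
Final line count: 5

Answer: 5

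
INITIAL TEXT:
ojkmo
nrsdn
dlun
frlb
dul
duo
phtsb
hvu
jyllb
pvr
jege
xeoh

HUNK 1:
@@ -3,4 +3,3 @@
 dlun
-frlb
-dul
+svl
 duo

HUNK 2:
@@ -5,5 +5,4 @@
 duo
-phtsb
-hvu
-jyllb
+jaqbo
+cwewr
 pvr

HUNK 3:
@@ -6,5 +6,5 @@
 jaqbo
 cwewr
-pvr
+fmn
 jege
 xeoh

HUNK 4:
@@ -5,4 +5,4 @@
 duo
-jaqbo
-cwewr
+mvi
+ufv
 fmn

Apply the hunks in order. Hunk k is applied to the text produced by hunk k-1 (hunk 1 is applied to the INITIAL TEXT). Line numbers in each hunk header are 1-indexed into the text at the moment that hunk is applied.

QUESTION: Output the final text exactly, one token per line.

Hunk 1: at line 3 remove [frlb,dul] add [svl] -> 11 lines: ojkmo nrsdn dlun svl duo phtsb hvu jyllb pvr jege xeoh
Hunk 2: at line 5 remove [phtsb,hvu,jyllb] add [jaqbo,cwewr] -> 10 lines: ojkmo nrsdn dlun svl duo jaqbo cwewr pvr jege xeoh
Hunk 3: at line 6 remove [pvr] add [fmn] -> 10 lines: ojkmo nrsdn dlun svl duo jaqbo cwewr fmn jege xeoh
Hunk 4: at line 5 remove [jaqbo,cwewr] add [mvi,ufv] -> 10 lines: ojkmo nrsdn dlun svl duo mvi ufv fmn jege xeoh

Answer: ojkmo
nrsdn
dlun
svl
duo
mvi
ufv
fmn
jege
xeoh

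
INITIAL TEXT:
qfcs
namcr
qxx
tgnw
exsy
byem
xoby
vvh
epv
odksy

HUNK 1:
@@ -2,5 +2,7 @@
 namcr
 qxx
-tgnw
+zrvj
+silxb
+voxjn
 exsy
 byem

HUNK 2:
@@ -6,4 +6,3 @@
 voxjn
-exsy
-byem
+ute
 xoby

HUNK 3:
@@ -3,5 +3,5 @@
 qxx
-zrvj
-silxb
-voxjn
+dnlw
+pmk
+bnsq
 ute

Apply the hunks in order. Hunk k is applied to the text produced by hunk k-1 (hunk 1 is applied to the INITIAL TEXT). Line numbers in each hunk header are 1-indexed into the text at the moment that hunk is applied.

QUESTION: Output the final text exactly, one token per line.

Hunk 1: at line 2 remove [tgnw] add [zrvj,silxb,voxjn] -> 12 lines: qfcs namcr qxx zrvj silxb voxjn exsy byem xoby vvh epv odksy
Hunk 2: at line 6 remove [exsy,byem] add [ute] -> 11 lines: qfcs namcr qxx zrvj silxb voxjn ute xoby vvh epv odksy
Hunk 3: at line 3 remove [zrvj,silxb,voxjn] add [dnlw,pmk,bnsq] -> 11 lines: qfcs namcr qxx dnlw pmk bnsq ute xoby vvh epv odksy

Answer: qfcs
namcr
qxx
dnlw
pmk
bnsq
ute
xoby
vvh
epv
odksy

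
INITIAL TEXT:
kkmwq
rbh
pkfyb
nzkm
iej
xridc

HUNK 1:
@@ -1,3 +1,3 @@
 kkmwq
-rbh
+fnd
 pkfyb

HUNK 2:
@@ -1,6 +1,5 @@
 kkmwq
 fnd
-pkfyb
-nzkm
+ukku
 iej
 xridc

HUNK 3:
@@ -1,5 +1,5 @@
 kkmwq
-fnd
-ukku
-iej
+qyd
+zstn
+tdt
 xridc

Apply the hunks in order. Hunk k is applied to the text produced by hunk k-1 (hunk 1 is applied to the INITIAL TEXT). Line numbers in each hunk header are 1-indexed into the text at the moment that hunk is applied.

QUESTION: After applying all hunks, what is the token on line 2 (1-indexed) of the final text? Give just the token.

Answer: qyd

Derivation:
Hunk 1: at line 1 remove [rbh] add [fnd] -> 6 lines: kkmwq fnd pkfyb nzkm iej xridc
Hunk 2: at line 1 remove [pkfyb,nzkm] add [ukku] -> 5 lines: kkmwq fnd ukku iej xridc
Hunk 3: at line 1 remove [fnd,ukku,iej] add [qyd,zstn,tdt] -> 5 lines: kkmwq qyd zstn tdt xridc
Final line 2: qyd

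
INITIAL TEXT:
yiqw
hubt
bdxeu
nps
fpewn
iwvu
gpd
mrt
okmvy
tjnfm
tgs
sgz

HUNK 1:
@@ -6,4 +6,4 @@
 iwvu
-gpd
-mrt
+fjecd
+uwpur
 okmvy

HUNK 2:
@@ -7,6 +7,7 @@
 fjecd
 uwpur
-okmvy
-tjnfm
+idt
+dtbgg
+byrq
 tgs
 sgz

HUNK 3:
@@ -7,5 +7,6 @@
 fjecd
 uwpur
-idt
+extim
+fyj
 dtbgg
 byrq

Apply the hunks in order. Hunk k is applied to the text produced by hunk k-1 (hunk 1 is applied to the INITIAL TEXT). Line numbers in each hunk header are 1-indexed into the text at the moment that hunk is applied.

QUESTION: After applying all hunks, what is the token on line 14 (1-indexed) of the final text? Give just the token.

Hunk 1: at line 6 remove [gpd,mrt] add [fjecd,uwpur] -> 12 lines: yiqw hubt bdxeu nps fpewn iwvu fjecd uwpur okmvy tjnfm tgs sgz
Hunk 2: at line 7 remove [okmvy,tjnfm] add [idt,dtbgg,byrq] -> 13 lines: yiqw hubt bdxeu nps fpewn iwvu fjecd uwpur idt dtbgg byrq tgs sgz
Hunk 3: at line 7 remove [idt] add [extim,fyj] -> 14 lines: yiqw hubt bdxeu nps fpewn iwvu fjecd uwpur extim fyj dtbgg byrq tgs sgz
Final line 14: sgz

Answer: sgz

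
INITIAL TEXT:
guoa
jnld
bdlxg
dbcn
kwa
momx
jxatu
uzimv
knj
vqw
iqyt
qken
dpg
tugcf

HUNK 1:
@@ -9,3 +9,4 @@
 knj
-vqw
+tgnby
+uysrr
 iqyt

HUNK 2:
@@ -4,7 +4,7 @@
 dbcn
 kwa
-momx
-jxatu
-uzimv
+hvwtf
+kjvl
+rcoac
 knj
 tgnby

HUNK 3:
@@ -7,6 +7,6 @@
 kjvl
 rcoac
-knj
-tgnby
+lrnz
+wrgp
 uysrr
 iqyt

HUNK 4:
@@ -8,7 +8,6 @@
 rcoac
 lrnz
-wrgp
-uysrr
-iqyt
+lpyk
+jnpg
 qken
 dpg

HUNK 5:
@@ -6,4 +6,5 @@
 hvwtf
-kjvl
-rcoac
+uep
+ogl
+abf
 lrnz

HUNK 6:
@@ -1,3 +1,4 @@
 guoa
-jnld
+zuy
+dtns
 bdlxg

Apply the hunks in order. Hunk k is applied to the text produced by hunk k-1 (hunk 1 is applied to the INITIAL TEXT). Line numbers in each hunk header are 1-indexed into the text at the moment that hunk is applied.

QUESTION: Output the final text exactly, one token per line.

Hunk 1: at line 9 remove [vqw] add [tgnby,uysrr] -> 15 lines: guoa jnld bdlxg dbcn kwa momx jxatu uzimv knj tgnby uysrr iqyt qken dpg tugcf
Hunk 2: at line 4 remove [momx,jxatu,uzimv] add [hvwtf,kjvl,rcoac] -> 15 lines: guoa jnld bdlxg dbcn kwa hvwtf kjvl rcoac knj tgnby uysrr iqyt qken dpg tugcf
Hunk 3: at line 7 remove [knj,tgnby] add [lrnz,wrgp] -> 15 lines: guoa jnld bdlxg dbcn kwa hvwtf kjvl rcoac lrnz wrgp uysrr iqyt qken dpg tugcf
Hunk 4: at line 8 remove [wrgp,uysrr,iqyt] add [lpyk,jnpg] -> 14 lines: guoa jnld bdlxg dbcn kwa hvwtf kjvl rcoac lrnz lpyk jnpg qken dpg tugcf
Hunk 5: at line 6 remove [kjvl,rcoac] add [uep,ogl,abf] -> 15 lines: guoa jnld bdlxg dbcn kwa hvwtf uep ogl abf lrnz lpyk jnpg qken dpg tugcf
Hunk 6: at line 1 remove [jnld] add [zuy,dtns] -> 16 lines: guoa zuy dtns bdlxg dbcn kwa hvwtf uep ogl abf lrnz lpyk jnpg qken dpg tugcf

Answer: guoa
zuy
dtns
bdlxg
dbcn
kwa
hvwtf
uep
ogl
abf
lrnz
lpyk
jnpg
qken
dpg
tugcf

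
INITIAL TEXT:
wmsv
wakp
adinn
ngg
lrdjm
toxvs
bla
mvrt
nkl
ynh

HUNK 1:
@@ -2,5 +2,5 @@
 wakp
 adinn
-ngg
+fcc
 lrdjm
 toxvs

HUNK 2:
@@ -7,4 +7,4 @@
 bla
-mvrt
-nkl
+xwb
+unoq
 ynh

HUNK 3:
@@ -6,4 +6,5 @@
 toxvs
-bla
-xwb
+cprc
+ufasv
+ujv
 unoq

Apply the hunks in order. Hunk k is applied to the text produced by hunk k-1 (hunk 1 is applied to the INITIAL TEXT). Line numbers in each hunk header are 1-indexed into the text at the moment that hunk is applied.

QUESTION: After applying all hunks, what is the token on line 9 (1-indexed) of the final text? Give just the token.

Answer: ujv

Derivation:
Hunk 1: at line 2 remove [ngg] add [fcc] -> 10 lines: wmsv wakp adinn fcc lrdjm toxvs bla mvrt nkl ynh
Hunk 2: at line 7 remove [mvrt,nkl] add [xwb,unoq] -> 10 lines: wmsv wakp adinn fcc lrdjm toxvs bla xwb unoq ynh
Hunk 3: at line 6 remove [bla,xwb] add [cprc,ufasv,ujv] -> 11 lines: wmsv wakp adinn fcc lrdjm toxvs cprc ufasv ujv unoq ynh
Final line 9: ujv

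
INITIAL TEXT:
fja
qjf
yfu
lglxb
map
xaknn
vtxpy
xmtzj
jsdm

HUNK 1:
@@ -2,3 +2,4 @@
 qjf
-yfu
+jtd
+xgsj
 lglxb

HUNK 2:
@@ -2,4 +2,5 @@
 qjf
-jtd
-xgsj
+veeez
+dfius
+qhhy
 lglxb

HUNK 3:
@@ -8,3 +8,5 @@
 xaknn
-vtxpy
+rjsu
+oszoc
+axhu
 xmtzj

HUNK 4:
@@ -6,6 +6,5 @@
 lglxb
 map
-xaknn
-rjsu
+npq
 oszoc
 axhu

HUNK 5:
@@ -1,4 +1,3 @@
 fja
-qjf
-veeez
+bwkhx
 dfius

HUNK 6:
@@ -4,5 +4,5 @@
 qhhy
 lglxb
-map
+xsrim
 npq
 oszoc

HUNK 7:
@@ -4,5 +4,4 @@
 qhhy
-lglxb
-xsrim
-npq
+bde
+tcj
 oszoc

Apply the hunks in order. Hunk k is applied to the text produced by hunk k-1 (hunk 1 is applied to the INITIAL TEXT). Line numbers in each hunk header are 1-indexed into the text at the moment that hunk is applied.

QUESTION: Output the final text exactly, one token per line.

Answer: fja
bwkhx
dfius
qhhy
bde
tcj
oszoc
axhu
xmtzj
jsdm

Derivation:
Hunk 1: at line 2 remove [yfu] add [jtd,xgsj] -> 10 lines: fja qjf jtd xgsj lglxb map xaknn vtxpy xmtzj jsdm
Hunk 2: at line 2 remove [jtd,xgsj] add [veeez,dfius,qhhy] -> 11 lines: fja qjf veeez dfius qhhy lglxb map xaknn vtxpy xmtzj jsdm
Hunk 3: at line 8 remove [vtxpy] add [rjsu,oszoc,axhu] -> 13 lines: fja qjf veeez dfius qhhy lglxb map xaknn rjsu oszoc axhu xmtzj jsdm
Hunk 4: at line 6 remove [xaknn,rjsu] add [npq] -> 12 lines: fja qjf veeez dfius qhhy lglxb map npq oszoc axhu xmtzj jsdm
Hunk 5: at line 1 remove [qjf,veeez] add [bwkhx] -> 11 lines: fja bwkhx dfius qhhy lglxb map npq oszoc axhu xmtzj jsdm
Hunk 6: at line 4 remove [map] add [xsrim] -> 11 lines: fja bwkhx dfius qhhy lglxb xsrim npq oszoc axhu xmtzj jsdm
Hunk 7: at line 4 remove [lglxb,xsrim,npq] add [bde,tcj] -> 10 lines: fja bwkhx dfius qhhy bde tcj oszoc axhu xmtzj jsdm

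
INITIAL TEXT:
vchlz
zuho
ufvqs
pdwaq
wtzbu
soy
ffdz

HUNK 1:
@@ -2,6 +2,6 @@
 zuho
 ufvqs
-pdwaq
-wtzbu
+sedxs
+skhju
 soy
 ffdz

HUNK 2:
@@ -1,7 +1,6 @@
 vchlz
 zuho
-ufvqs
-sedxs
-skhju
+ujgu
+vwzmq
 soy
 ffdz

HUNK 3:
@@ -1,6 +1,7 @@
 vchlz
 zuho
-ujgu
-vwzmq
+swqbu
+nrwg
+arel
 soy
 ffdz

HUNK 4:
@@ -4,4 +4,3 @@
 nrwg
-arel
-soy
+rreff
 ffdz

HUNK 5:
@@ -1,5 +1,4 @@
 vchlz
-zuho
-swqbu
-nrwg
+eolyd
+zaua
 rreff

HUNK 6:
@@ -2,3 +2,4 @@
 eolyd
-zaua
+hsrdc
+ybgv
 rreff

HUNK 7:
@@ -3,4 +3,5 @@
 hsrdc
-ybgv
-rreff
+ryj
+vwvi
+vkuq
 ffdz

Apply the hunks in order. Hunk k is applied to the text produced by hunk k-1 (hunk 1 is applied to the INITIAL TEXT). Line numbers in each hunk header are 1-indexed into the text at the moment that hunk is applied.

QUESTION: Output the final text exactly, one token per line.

Answer: vchlz
eolyd
hsrdc
ryj
vwvi
vkuq
ffdz

Derivation:
Hunk 1: at line 2 remove [pdwaq,wtzbu] add [sedxs,skhju] -> 7 lines: vchlz zuho ufvqs sedxs skhju soy ffdz
Hunk 2: at line 1 remove [ufvqs,sedxs,skhju] add [ujgu,vwzmq] -> 6 lines: vchlz zuho ujgu vwzmq soy ffdz
Hunk 3: at line 1 remove [ujgu,vwzmq] add [swqbu,nrwg,arel] -> 7 lines: vchlz zuho swqbu nrwg arel soy ffdz
Hunk 4: at line 4 remove [arel,soy] add [rreff] -> 6 lines: vchlz zuho swqbu nrwg rreff ffdz
Hunk 5: at line 1 remove [zuho,swqbu,nrwg] add [eolyd,zaua] -> 5 lines: vchlz eolyd zaua rreff ffdz
Hunk 6: at line 2 remove [zaua] add [hsrdc,ybgv] -> 6 lines: vchlz eolyd hsrdc ybgv rreff ffdz
Hunk 7: at line 3 remove [ybgv,rreff] add [ryj,vwvi,vkuq] -> 7 lines: vchlz eolyd hsrdc ryj vwvi vkuq ffdz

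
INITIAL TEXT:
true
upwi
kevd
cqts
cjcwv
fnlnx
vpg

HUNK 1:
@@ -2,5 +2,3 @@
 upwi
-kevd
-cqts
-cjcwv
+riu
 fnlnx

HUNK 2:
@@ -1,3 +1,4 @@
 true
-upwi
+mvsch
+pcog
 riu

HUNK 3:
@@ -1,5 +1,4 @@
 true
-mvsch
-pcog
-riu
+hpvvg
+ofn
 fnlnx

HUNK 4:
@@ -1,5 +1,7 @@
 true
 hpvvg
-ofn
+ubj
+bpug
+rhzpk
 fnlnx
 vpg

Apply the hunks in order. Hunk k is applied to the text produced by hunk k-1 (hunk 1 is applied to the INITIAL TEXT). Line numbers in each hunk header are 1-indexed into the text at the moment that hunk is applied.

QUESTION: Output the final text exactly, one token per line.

Hunk 1: at line 2 remove [kevd,cqts,cjcwv] add [riu] -> 5 lines: true upwi riu fnlnx vpg
Hunk 2: at line 1 remove [upwi] add [mvsch,pcog] -> 6 lines: true mvsch pcog riu fnlnx vpg
Hunk 3: at line 1 remove [mvsch,pcog,riu] add [hpvvg,ofn] -> 5 lines: true hpvvg ofn fnlnx vpg
Hunk 4: at line 1 remove [ofn] add [ubj,bpug,rhzpk] -> 7 lines: true hpvvg ubj bpug rhzpk fnlnx vpg

Answer: true
hpvvg
ubj
bpug
rhzpk
fnlnx
vpg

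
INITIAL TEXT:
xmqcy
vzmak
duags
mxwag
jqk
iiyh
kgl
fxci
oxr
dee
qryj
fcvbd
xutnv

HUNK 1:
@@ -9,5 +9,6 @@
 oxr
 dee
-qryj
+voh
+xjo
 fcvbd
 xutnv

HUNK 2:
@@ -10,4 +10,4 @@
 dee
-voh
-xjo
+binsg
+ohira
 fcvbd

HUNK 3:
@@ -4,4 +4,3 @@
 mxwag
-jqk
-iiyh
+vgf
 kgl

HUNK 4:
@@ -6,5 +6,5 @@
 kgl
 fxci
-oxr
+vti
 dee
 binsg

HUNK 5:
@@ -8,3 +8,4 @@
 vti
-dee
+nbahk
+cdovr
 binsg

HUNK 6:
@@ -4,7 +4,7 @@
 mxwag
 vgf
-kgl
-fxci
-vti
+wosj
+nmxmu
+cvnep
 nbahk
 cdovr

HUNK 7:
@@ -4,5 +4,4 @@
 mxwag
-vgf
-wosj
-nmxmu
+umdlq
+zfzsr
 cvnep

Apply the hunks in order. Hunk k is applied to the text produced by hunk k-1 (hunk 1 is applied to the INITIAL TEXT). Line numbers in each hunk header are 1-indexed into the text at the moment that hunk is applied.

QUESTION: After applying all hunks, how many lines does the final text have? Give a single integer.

Answer: 13

Derivation:
Hunk 1: at line 9 remove [qryj] add [voh,xjo] -> 14 lines: xmqcy vzmak duags mxwag jqk iiyh kgl fxci oxr dee voh xjo fcvbd xutnv
Hunk 2: at line 10 remove [voh,xjo] add [binsg,ohira] -> 14 lines: xmqcy vzmak duags mxwag jqk iiyh kgl fxci oxr dee binsg ohira fcvbd xutnv
Hunk 3: at line 4 remove [jqk,iiyh] add [vgf] -> 13 lines: xmqcy vzmak duags mxwag vgf kgl fxci oxr dee binsg ohira fcvbd xutnv
Hunk 4: at line 6 remove [oxr] add [vti] -> 13 lines: xmqcy vzmak duags mxwag vgf kgl fxci vti dee binsg ohira fcvbd xutnv
Hunk 5: at line 8 remove [dee] add [nbahk,cdovr] -> 14 lines: xmqcy vzmak duags mxwag vgf kgl fxci vti nbahk cdovr binsg ohira fcvbd xutnv
Hunk 6: at line 4 remove [kgl,fxci,vti] add [wosj,nmxmu,cvnep] -> 14 lines: xmqcy vzmak duags mxwag vgf wosj nmxmu cvnep nbahk cdovr binsg ohira fcvbd xutnv
Hunk 7: at line 4 remove [vgf,wosj,nmxmu] add [umdlq,zfzsr] -> 13 lines: xmqcy vzmak duags mxwag umdlq zfzsr cvnep nbahk cdovr binsg ohira fcvbd xutnv
Final line count: 13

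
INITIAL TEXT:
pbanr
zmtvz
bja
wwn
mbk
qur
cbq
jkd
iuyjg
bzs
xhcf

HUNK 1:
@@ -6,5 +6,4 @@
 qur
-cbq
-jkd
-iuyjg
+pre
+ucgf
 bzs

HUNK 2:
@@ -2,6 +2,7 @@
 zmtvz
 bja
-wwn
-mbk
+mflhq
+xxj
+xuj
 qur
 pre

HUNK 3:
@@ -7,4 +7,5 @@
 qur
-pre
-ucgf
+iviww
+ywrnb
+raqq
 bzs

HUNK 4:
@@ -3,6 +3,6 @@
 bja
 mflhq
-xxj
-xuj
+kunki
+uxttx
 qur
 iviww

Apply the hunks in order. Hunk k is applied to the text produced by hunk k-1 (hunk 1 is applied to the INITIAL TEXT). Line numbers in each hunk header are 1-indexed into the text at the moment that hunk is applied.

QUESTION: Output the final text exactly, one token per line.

Answer: pbanr
zmtvz
bja
mflhq
kunki
uxttx
qur
iviww
ywrnb
raqq
bzs
xhcf

Derivation:
Hunk 1: at line 6 remove [cbq,jkd,iuyjg] add [pre,ucgf] -> 10 lines: pbanr zmtvz bja wwn mbk qur pre ucgf bzs xhcf
Hunk 2: at line 2 remove [wwn,mbk] add [mflhq,xxj,xuj] -> 11 lines: pbanr zmtvz bja mflhq xxj xuj qur pre ucgf bzs xhcf
Hunk 3: at line 7 remove [pre,ucgf] add [iviww,ywrnb,raqq] -> 12 lines: pbanr zmtvz bja mflhq xxj xuj qur iviww ywrnb raqq bzs xhcf
Hunk 4: at line 3 remove [xxj,xuj] add [kunki,uxttx] -> 12 lines: pbanr zmtvz bja mflhq kunki uxttx qur iviww ywrnb raqq bzs xhcf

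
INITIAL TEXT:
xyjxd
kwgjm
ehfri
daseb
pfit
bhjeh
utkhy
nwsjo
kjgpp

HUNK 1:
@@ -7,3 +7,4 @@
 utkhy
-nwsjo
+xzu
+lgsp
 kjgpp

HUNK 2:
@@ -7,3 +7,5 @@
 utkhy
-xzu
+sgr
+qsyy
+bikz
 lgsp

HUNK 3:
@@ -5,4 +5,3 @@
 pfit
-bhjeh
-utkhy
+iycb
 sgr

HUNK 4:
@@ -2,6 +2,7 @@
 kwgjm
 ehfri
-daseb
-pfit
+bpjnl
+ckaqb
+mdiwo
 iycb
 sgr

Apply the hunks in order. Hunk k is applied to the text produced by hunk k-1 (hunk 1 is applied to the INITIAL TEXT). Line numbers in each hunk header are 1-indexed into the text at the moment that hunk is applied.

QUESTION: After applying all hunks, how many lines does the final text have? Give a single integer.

Answer: 12

Derivation:
Hunk 1: at line 7 remove [nwsjo] add [xzu,lgsp] -> 10 lines: xyjxd kwgjm ehfri daseb pfit bhjeh utkhy xzu lgsp kjgpp
Hunk 2: at line 7 remove [xzu] add [sgr,qsyy,bikz] -> 12 lines: xyjxd kwgjm ehfri daseb pfit bhjeh utkhy sgr qsyy bikz lgsp kjgpp
Hunk 3: at line 5 remove [bhjeh,utkhy] add [iycb] -> 11 lines: xyjxd kwgjm ehfri daseb pfit iycb sgr qsyy bikz lgsp kjgpp
Hunk 4: at line 2 remove [daseb,pfit] add [bpjnl,ckaqb,mdiwo] -> 12 lines: xyjxd kwgjm ehfri bpjnl ckaqb mdiwo iycb sgr qsyy bikz lgsp kjgpp
Final line count: 12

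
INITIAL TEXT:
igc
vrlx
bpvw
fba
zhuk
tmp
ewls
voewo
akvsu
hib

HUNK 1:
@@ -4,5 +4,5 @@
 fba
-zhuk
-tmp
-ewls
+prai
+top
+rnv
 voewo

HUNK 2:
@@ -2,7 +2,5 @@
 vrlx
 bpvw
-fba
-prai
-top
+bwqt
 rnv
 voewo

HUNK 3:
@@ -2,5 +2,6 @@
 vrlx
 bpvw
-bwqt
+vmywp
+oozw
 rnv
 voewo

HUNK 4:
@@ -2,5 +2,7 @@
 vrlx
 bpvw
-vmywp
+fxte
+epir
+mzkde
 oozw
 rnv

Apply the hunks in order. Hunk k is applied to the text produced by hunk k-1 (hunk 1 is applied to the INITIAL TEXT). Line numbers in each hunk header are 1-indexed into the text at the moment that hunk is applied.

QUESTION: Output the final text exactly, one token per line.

Answer: igc
vrlx
bpvw
fxte
epir
mzkde
oozw
rnv
voewo
akvsu
hib

Derivation:
Hunk 1: at line 4 remove [zhuk,tmp,ewls] add [prai,top,rnv] -> 10 lines: igc vrlx bpvw fba prai top rnv voewo akvsu hib
Hunk 2: at line 2 remove [fba,prai,top] add [bwqt] -> 8 lines: igc vrlx bpvw bwqt rnv voewo akvsu hib
Hunk 3: at line 2 remove [bwqt] add [vmywp,oozw] -> 9 lines: igc vrlx bpvw vmywp oozw rnv voewo akvsu hib
Hunk 4: at line 2 remove [vmywp] add [fxte,epir,mzkde] -> 11 lines: igc vrlx bpvw fxte epir mzkde oozw rnv voewo akvsu hib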